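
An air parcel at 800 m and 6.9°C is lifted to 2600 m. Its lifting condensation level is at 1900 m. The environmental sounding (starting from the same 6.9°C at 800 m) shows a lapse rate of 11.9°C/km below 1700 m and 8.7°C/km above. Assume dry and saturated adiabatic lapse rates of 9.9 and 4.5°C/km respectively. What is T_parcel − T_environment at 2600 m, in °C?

Parcel:
  800 → 1900 m (dry, 9.9°C/km): ΔT = -9.9 × 1.1 = -10.89°C → T = -3.99°C
  1900 → 2600 m (saturated, 4.5°C/km): ΔT = -4.5 × 0.7 = -3.15°C → T = -7.14°C
Environment:
  800 → 1700 m (environment, lower layer, 11.9°C/km): ΔT = -11.9 × 0.9 = -10.71°C → T = -3.81°C
  1700 → 2600 m (environment, upper layer, 8.7°C/km): ΔT = -8.7 × 0.9 = -7.83°C → T = -11.64°C
T_parcel − T_env = -7.14 − (-11.64) = +4.5°C

+4.5°C (parcel warmer than environment)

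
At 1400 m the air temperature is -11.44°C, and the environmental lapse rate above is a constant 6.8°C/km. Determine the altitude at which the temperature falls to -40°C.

Height above start = (-11.44 − (-40)) / 6.8 = 4.2 km
Altitude = 1400 m + 4200 m = 5600 m

5600 m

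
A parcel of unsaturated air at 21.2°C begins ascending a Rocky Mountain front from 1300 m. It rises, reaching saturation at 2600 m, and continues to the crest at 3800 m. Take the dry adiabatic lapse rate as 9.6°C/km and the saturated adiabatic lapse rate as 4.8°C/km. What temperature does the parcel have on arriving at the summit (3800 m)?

2.96°C

1300–2600 m, dry: Δz = 1.3 km ⇒ ΔT = -12.48°C; T = 8.72°C
2600–3800 m, saturated: Δz = 1.2 km ⇒ ΔT = -5.76°C; T = 2.96°C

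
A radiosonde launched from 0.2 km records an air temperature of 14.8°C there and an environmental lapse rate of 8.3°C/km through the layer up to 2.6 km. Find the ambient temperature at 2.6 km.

Environmental to 2600 m: -8.3 × 2.4 km = -19.92°C, so T = -5.12°C.

-5.12°C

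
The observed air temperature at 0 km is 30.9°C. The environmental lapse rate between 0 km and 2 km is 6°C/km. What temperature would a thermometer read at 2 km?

18.9°C

Environmental to 2000 m: -6 × 2 km = -12°C, so T = 18.9°C.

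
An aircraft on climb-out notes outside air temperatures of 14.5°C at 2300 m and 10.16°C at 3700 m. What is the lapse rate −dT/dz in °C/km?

3.1°C/km

Γ = −ΔT/Δz = (14.5 − 10.16) / (3700 − 2300) m
  = 4.34°C / 1.4 km = 3.1°C/km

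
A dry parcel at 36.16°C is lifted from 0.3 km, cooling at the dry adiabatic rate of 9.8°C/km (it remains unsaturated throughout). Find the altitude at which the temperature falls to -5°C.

4.5 km

Height above start = (36.16 − (-5)) / 9.8 = 4.2 km
Altitude = 300 m + 4200 m = 4500 m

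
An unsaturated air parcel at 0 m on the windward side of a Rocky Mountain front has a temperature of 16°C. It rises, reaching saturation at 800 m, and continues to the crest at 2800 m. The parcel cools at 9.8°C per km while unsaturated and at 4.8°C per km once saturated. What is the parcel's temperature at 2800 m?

-1.44°C

Dry to 800 m: -9.8 × 0.8 km = -7.84°C, so T = 8.16°C.
Saturated to 2800 m: -4.8 × 2 km = -9.6°C, so T = -1.44°C.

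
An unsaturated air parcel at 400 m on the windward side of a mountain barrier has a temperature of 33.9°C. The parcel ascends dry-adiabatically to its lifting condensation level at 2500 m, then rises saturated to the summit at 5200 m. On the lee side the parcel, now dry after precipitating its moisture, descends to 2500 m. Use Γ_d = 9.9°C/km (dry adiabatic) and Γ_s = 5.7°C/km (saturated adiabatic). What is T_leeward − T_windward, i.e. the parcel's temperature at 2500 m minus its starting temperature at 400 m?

Dry to 2500 m: -9.9 × 2.1 km = -20.79°C, so T = 13.11°C.
Saturated to 5200 m: -5.7 × 2.7 km = -15.39°C, so T = -2.28°C.
Dry descent to 2500 m: +9.9 × 2.7 km = +26.73°C, so T = 24.45°C.
Net change vs windward start: 24.45 − 33.9 = -9.45°C

-9.45°C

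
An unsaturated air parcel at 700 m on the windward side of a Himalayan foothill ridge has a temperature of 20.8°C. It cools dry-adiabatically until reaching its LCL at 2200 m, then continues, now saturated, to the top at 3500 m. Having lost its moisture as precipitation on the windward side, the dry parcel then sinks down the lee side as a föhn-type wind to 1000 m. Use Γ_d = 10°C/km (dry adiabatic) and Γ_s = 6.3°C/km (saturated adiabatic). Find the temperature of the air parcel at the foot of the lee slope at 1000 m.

22.61°C

Dry to 2200 m: -10 × 1.5 km = -15°C, so T = 5.8°C.
Saturated to 3500 m: -6.3 × 1.3 km = -8.19°C, so T = -2.39°C.
Dry descent to 1000 m: +10 × 2.5 km = +25°C, so T = 22.61°C.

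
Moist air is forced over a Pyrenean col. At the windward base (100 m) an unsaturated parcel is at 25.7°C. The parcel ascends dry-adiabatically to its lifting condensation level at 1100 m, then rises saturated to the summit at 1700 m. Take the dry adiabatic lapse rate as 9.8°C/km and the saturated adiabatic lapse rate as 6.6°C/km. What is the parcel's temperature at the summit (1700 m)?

11.94°C

100–1100 m, dry: Δz = 1 km ⇒ ΔT = -9.8°C; T = 15.9°C
1100–1700 m, saturated: Δz = 0.6 km ⇒ ΔT = -3.96°C; T = 11.94°C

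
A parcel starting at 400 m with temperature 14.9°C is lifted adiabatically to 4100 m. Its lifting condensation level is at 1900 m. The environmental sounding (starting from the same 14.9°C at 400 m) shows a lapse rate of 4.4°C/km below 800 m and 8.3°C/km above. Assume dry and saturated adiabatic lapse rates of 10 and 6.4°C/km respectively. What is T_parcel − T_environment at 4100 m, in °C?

+0.07°C (parcel warmer than environment)

Parcel:
  Dry to 1900 m: -10 × 1.5 km = -15°C, so T = -0.1°C.
  Saturated to 4100 m: -6.4 × 2.2 km = -14.08°C, so T = -14.18°C.
Environment:
  Environment, lower layer to 800 m: -4.4 × 0.4 km = -1.76°C, so T = 13.14°C.
  Environment, upper layer to 4100 m: -8.3 × 3.3 km = -27.39°C, so T = -14.25°C.
T_parcel − T_env = -14.18 − (-14.25) = +0.07°C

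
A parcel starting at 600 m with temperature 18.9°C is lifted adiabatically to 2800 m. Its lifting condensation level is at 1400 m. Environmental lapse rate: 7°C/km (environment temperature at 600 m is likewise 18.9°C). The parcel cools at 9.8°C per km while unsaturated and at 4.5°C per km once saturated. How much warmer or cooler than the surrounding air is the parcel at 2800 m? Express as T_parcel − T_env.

+1.26°C (parcel warmer than environment)

Parcel:
  600–1400 m, dry: Δz = 0.8 km ⇒ ΔT = -7.84°C; T = 11.06°C
  1400–2800 m, saturated: Δz = 1.4 km ⇒ ΔT = -6.3°C; T = 4.76°C
Environment:
  600–2800 m, environment: Δz = 2.2 km ⇒ ΔT = -15.4°C; T = 3.5°C
T_parcel − T_env = 4.76 − 3.5 = +1.26°C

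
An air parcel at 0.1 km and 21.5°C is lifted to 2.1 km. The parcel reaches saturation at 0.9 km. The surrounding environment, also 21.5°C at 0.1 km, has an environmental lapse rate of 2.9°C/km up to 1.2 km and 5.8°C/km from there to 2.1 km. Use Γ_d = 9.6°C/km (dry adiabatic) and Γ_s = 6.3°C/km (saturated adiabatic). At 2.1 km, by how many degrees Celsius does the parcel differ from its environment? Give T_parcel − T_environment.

-6.83°C (parcel cooler than environment)

Parcel:
  100 → 900 m (dry, 9.6°C/km): ΔT = -9.6 × 0.8 = -7.68°C → T = 13.82°C
  900 → 2100 m (saturated, 6.3°C/km): ΔT = -6.3 × 1.2 = -7.56°C → T = 6.26°C
Environment:
  100 → 1200 m (environment, lower layer, 2.9°C/km): ΔT = -2.9 × 1.1 = -3.19°C → T = 18.31°C
  1200 → 2100 m (environment, upper layer, 5.8°C/km): ΔT = -5.8 × 0.9 = -5.22°C → T = 13.09°C
T_parcel − T_env = 6.26 − 13.09 = -6.83°C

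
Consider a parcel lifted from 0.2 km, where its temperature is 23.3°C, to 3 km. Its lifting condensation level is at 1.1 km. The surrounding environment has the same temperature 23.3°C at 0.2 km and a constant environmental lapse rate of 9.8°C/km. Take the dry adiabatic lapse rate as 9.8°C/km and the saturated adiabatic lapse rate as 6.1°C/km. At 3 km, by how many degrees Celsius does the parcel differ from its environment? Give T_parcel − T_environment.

+7.03°C (parcel warmer than environment)

Parcel:
  Dry to 1100 m: -9.8 × 0.9 km = -8.82°C, so T = 14.48°C.
  Saturated to 3000 m: -6.1 × 1.9 km = -11.59°C, so T = 2.89°C.
Environment:
  Environment to 3000 m: -9.8 × 2.8 km = -27.44°C, so T = -4.14°C.
T_parcel − T_env = 2.89 − (-4.14) = +7.03°C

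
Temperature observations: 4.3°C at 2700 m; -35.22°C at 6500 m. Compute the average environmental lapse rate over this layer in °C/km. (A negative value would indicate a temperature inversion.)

Γ = −ΔT/Δz = (4.3 − (-35.22)) / (6500 − 2700) m
  = 39.52°C / 3.8 km = 10.4°C/km

10.4°C/km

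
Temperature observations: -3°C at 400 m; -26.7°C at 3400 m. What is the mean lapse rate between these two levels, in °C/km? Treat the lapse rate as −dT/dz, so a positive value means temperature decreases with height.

Γ = −ΔT/Δz = (-3 − (-26.7)) / (3400 − 400) m
  = 23.7°C / 3 km = 7.9°C/km

7.9°C/km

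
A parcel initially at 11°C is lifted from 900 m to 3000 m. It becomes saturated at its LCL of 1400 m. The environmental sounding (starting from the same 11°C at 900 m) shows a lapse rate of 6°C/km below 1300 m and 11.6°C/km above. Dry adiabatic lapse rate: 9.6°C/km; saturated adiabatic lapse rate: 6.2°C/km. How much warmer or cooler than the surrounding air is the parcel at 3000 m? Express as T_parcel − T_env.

+7.4°C (parcel warmer than environment)

Parcel:
  900 → 1400 m (dry, 9.6°C/km): ΔT = -9.6 × 0.5 = -4.8°C → T = 6.2°C
  1400 → 3000 m (saturated, 6.2°C/km): ΔT = -6.2 × 1.6 = -9.92°C → T = -3.72°C
Environment:
  900 → 1300 m (environment, lower layer, 6°C/km): ΔT = -6 × 0.4 = -2.4°C → T = 8.6°C
  1300 → 3000 m (environment, upper layer, 11.6°C/km): ΔT = -11.6 × 1.7 = -19.72°C → T = -11.12°C
T_parcel − T_env = -3.72 − (-11.12) = +7.4°C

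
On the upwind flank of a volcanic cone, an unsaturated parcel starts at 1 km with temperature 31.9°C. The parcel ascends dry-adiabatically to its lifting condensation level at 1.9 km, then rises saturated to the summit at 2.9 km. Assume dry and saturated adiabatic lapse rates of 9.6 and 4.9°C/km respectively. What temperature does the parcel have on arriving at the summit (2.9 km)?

From 1000 m to 1900 m (dry): cools by 9.6 × 0.9 = 8.64°C, giving 23.26°C.
From 1900 m to 2900 m (saturated): cools by 4.9 × 1 = 4.9°C, giving 18.36°C.

18.36°C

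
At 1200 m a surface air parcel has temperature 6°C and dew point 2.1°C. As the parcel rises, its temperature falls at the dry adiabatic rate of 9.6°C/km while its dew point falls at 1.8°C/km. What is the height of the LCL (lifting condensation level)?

1700 m

T and T_d converge at 9.6 − 1.8 = 7.8°C per km
Height above start = (6 − 2.1) / 7.8 = 0.5 km
LCL altitude = 1200 m + 500 m = 1700 m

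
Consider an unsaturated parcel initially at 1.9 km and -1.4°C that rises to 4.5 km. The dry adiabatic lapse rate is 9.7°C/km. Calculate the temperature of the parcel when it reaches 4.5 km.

-26.62°C

1900–4500 m, dry adiabatic: Δz = 2.6 km ⇒ ΔT = -25.22°C; T = -26.62°C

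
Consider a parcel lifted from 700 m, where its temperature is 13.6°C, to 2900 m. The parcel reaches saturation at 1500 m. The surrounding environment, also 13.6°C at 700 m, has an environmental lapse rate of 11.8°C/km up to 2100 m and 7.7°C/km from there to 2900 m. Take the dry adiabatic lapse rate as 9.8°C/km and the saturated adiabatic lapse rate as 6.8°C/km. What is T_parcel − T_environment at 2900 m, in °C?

+5.32°C (parcel warmer than environment)

Parcel:
  700–1500 m, dry: Δz = 0.8 km ⇒ ΔT = -7.84°C; T = 5.76°C
  1500–2900 m, saturated: Δz = 1.4 km ⇒ ΔT = -9.52°C; T = -3.76°C
Environment:
  700–2100 m, environment, lower layer: Δz = 1.4 km ⇒ ΔT = -16.52°C; T = -2.92°C
  2100–2900 m, environment, upper layer: Δz = 0.8 km ⇒ ΔT = -6.16°C; T = -9.08°C
T_parcel − T_env = -3.76 − (-9.08) = +5.32°C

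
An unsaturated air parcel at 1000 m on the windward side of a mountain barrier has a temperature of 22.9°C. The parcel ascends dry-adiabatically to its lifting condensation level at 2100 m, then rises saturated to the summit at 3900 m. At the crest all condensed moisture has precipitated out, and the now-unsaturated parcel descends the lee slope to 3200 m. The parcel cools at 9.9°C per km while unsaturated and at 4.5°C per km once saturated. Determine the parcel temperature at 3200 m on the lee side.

10.84°C

From 1000 m to 2100 m (dry): cools by 9.9 × 1.1 = 10.89°C, giving 12.01°C.
From 2100 m to 3900 m (saturated): cools by 4.5 × 1.8 = 8.1°C, giving 3.91°C.
From 3900 m to 3200 m (dry descent): warms by 9.9 × 0.7 = 6.93°C, giving 10.84°C.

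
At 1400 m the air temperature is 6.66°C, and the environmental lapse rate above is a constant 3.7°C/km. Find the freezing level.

Height above start = (6.66 − 0) / 3.7 = 1.8 km
Altitude = 1400 m + 1800 m = 3200 m

3200 m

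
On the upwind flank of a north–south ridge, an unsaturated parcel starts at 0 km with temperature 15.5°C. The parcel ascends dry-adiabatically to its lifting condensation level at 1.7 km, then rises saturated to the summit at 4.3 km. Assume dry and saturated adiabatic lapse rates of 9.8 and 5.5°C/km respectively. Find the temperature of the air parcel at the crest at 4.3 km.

0–1700 m, dry: Δz = 1.7 km ⇒ ΔT = -16.66°C; T = -1.16°C
1700–4300 m, saturated: Δz = 2.6 km ⇒ ΔT = -14.3°C; T = -15.46°C

-15.46°C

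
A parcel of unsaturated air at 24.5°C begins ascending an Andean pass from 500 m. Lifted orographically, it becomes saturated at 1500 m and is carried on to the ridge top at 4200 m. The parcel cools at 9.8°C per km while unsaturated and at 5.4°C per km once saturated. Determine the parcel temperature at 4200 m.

500–1500 m, dry: Δz = 1 km ⇒ ΔT = -9.8°C; T = 14.7°C
1500–4200 m, saturated: Δz = 2.7 km ⇒ ΔT = -14.58°C; T = 0.12°C

0.12°C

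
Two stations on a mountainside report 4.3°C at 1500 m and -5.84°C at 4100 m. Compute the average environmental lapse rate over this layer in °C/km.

Γ = −ΔT/Δz = (4.3 − (-5.84)) / (4100 − 1500) m
  = 10.14°C / 2.6 km = 3.9°C/km

3.9°C/km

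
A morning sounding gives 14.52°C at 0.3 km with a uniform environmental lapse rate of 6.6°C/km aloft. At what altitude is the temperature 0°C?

2.5 km

Height above start = (14.52 − 0) / 6.6 = 2.2 km
Altitude = 300 m + 2200 m = 2500 m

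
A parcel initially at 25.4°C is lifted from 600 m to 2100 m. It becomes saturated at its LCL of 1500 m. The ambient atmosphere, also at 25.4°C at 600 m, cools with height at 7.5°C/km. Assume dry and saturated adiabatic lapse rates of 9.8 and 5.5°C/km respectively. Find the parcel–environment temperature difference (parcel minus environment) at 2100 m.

Parcel:
  Dry to 1500 m: -9.8 × 0.9 km = -8.82°C, so T = 16.58°C.
  Saturated to 2100 m: -5.5 × 0.6 km = -3.3°C, so T = 13.28°C.
Environment:
  Environment to 2100 m: -7.5 × 1.5 km = -11.25°C, so T = 14.15°C.
T_parcel − T_env = 13.28 − 14.15 = -0.87°C

-0.87°C (parcel cooler than environment)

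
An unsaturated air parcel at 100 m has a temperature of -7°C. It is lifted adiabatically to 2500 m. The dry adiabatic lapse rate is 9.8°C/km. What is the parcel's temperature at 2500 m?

100–2500 m, dry adiabatic: Δz = 2.4 km ⇒ ΔT = -23.52°C; T = -30.52°C

-30.52°C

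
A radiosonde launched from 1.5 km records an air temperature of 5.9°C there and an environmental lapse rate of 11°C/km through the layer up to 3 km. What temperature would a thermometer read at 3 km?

From 1500 m to 3000 m (environmental): cools by 11 × 1.5 = 16.5°C, giving -10.6°C.

-10.6°C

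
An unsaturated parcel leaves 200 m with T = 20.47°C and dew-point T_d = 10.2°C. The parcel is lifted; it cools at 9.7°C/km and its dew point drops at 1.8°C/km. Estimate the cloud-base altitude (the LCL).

T and T_d converge at 9.7 − 1.8 = 7.9°C per km
Height above start = (20.47 − 10.2) / 7.9 = 1.3 km
LCL altitude = 200 m + 1300 m = 1500 m

1500 m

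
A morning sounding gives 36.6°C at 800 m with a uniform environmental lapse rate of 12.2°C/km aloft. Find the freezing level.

3800 m

Height above start = (36.6 − 0) / 12.2 = 3 km
Altitude = 800 m + 3000 m = 3800 m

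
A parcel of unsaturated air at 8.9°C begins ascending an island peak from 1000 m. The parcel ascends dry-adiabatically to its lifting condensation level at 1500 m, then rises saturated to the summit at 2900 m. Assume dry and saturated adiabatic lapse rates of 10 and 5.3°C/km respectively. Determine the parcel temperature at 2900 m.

-3.52°C

Dry to 1500 m: -10 × 0.5 km = -5°C, so T = 3.9°C.
Saturated to 2900 m: -5.3 × 1.4 km = -7.42°C, so T = -3.52°C.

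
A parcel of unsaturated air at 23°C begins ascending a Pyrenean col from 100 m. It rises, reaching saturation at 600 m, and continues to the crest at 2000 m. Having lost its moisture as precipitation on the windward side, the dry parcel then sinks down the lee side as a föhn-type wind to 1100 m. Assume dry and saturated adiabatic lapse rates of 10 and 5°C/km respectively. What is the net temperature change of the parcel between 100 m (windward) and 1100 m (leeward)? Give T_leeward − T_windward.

-3°C

From 100 m to 600 m (dry): cools by 10 × 0.5 = 5°C, giving 18°C.
From 600 m to 2000 m (saturated): cools by 5 × 1.4 = 7°C, giving 11°C.
From 2000 m to 1100 m (dry descent): warms by 10 × 0.9 = 9°C, giving 20°C.
Net change vs windward start: 20 − 23 = -3°C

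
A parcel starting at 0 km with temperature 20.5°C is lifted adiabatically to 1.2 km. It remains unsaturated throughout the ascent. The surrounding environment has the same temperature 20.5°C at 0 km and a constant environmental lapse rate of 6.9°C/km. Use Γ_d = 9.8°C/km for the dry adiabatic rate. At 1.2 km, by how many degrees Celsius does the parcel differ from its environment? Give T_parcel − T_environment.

Parcel:
  0 → 1200 m (dry, 9.8°C/km): ΔT = -9.8 × 1.2 = -11.76°C → T = 8.74°C
Environment:
  0 → 1200 m (environment, 6.9°C/km): ΔT = -6.9 × 1.2 = -8.28°C → T = 12.22°C
T_parcel − T_env = 8.74 − 12.22 = -3.48°C

-3.48°C (parcel cooler than environment)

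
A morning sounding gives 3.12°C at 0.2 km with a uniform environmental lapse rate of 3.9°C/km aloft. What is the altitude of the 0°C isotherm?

1 km

Height above start = (3.12 − 0) / 3.9 = 0.8 km
Altitude = 200 m + 800 m = 1000 m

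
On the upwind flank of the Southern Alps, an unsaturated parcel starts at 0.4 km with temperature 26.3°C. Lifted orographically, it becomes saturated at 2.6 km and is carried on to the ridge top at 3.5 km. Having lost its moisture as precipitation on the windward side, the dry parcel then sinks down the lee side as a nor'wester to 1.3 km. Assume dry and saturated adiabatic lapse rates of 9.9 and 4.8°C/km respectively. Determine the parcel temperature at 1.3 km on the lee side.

21.98°C

400 → 2600 m (dry, 9.9°C/km): ΔT = -9.9 × 2.2 = -21.78°C → T = 4.52°C
2600 → 3500 m (saturated, 4.8°C/km): ΔT = -4.8 × 0.9 = -4.32°C → T = 0.2°C
3500 → 1300 m (dry descent, 9.9°C/km): ΔT = +9.9 × 2.2 = +21.78°C → T = 21.98°C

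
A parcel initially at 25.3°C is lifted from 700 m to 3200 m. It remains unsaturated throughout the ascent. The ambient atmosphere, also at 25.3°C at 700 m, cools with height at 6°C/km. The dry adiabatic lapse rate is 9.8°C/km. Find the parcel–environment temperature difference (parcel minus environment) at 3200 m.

Parcel:
  700 → 3200 m (dry, 9.8°C/km): ΔT = -9.8 × 2.5 = -24.5°C → T = 0.8°C
Environment:
  700 → 3200 m (environment, 6°C/km): ΔT = -6 × 2.5 = -15°C → T = 10.3°C
T_parcel − T_env = 0.8 − 10.3 = -9.5°C

-9.5°C (parcel cooler than environment)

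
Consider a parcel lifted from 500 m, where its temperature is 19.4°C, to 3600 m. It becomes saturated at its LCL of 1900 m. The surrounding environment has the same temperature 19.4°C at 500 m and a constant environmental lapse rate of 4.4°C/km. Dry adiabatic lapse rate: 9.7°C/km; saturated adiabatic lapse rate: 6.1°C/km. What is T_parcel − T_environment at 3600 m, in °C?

-10.31°C (parcel cooler than environment)

Parcel:
  Dry to 1900 m: -9.7 × 1.4 km = -13.58°C, so T = 5.82°C.
  Saturated to 3600 m: -6.1 × 1.7 km = -10.37°C, so T = -4.55°C.
Environment:
  Environment to 3600 m: -4.4 × 3.1 km = -13.64°C, so T = 5.76°C.
T_parcel − T_env = -4.55 − 5.76 = -10.31°C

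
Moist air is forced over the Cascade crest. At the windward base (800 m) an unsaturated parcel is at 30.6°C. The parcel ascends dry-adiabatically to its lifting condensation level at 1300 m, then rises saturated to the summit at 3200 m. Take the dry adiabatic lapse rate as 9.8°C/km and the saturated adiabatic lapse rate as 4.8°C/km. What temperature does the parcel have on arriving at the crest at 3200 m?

16.58°C

800 → 1300 m (dry, 9.8°C/km): ΔT = -9.8 × 0.5 = -4.9°C → T = 25.7°C
1300 → 3200 m (saturated, 4.8°C/km): ΔT = -4.8 × 1.9 = -9.12°C → T = 16.58°C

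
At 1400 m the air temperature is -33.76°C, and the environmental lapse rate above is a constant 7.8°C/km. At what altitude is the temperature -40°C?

Height above start = (-33.76 − (-40)) / 7.8 = 0.8 km
Altitude = 1400 m + 800 m = 2200 m

2200 m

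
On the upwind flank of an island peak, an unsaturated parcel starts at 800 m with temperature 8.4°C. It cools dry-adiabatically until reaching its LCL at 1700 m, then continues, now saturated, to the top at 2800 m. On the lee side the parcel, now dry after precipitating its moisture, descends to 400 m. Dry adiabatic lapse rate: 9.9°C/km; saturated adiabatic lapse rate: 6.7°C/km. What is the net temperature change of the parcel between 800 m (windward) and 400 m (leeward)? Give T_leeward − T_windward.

+7.48°C

Dry to 1700 m: -9.9 × 0.9 km = -8.91°C, so T = -0.51°C.
Saturated to 2800 m: -6.7 × 1.1 km = -7.37°C, so T = -7.88°C.
Dry descent to 400 m: +9.9 × 2.4 km = +23.76°C, so T = 15.88°C.
Net change vs windward start: 15.88 − 8.4 = +7.48°C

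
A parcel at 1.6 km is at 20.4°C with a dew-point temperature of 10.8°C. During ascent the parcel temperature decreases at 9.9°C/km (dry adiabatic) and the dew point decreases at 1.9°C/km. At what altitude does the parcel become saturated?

2.8 km

T and T_d converge at 9.9 − 1.9 = 8°C per km
Height above start = (20.4 − 10.8) / 8 = 1.2 km
LCL altitude = 1600 m + 1200 m = 2800 m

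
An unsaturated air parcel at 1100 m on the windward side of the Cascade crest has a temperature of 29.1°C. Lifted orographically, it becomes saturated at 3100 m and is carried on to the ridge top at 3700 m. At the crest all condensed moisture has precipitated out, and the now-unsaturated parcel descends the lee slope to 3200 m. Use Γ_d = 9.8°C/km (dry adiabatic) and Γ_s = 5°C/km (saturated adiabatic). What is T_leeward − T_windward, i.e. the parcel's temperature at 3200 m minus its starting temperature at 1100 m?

1100 → 3100 m (dry, 9.8°C/km): ΔT = -9.8 × 2 = -19.6°C → T = 9.5°C
3100 → 3700 m (saturated, 5°C/km): ΔT = -5 × 0.6 = -3°C → T = 6.5°C
3700 → 3200 m (dry descent, 9.8°C/km): ΔT = +9.8 × 0.5 = +4.9°C → T = 11.4°C
Net change vs windward start: 11.4 − 29.1 = -17.7°C

-17.7°C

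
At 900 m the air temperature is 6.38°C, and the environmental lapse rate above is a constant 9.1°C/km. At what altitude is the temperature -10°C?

2700 m

Height above start = (6.38 − (-10)) / 9.1 = 1.8 km
Altitude = 900 m + 1800 m = 2700 m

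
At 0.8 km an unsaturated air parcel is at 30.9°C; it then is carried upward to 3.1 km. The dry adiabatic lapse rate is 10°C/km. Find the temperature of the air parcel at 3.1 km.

7.9°C

From 800 m to 3100 m (dry adiabatic): cools by 10 × 2.3 = 23°C, giving 7.9°C.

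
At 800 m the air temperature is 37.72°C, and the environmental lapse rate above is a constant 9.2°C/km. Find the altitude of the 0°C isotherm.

4900 m

Height above start = (37.72 − 0) / 9.2 = 4.1 km
Altitude = 800 m + 4100 m = 4900 m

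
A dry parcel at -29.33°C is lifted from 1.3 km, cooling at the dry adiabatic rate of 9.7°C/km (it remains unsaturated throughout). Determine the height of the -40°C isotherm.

Height above start = (-29.33 − (-40)) / 9.7 = 1.1 km
Altitude = 1300 m + 1100 m = 2400 m

2.4 km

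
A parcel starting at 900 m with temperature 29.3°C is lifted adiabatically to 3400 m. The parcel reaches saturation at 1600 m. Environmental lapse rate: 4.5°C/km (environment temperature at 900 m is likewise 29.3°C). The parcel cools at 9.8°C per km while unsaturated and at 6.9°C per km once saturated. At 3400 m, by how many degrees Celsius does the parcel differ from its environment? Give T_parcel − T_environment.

-8.03°C (parcel cooler than environment)

Parcel:
  900–1600 m, dry: Δz = 0.7 km ⇒ ΔT = -6.86°C; T = 22.44°C
  1600–3400 m, saturated: Δz = 1.8 km ⇒ ΔT = -12.42°C; T = 10.02°C
Environment:
  900–3400 m, environment: Δz = 2.5 km ⇒ ΔT = -11.25°C; T = 18.05°C
T_parcel − T_env = 10.02 − 18.05 = -8.03°C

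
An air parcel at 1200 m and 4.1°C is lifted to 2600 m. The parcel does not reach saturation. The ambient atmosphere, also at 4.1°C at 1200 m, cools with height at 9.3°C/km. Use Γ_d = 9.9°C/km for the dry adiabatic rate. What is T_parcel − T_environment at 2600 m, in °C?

Parcel:
  1200 → 2600 m (dry, 9.9°C/km): ΔT = -9.9 × 1.4 = -13.86°C → T = -9.76°C
Environment:
  1200 → 2600 m (environment, 9.3°C/km): ΔT = -9.3 × 1.4 = -13.02°C → T = -8.92°C
T_parcel − T_env = -9.76 − (-8.92) = -0.84°C

-0.84°C (parcel cooler than environment)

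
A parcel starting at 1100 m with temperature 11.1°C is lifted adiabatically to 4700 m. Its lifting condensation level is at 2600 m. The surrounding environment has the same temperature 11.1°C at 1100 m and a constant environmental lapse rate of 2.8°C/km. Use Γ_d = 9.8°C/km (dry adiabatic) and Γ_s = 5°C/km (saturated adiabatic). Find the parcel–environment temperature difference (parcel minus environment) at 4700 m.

-15.12°C (parcel cooler than environment)

Parcel:
  1100 → 2600 m (dry, 9.8°C/km): ΔT = -9.8 × 1.5 = -14.7°C → T = -3.6°C
  2600 → 4700 m (saturated, 5°C/km): ΔT = -5 × 2.1 = -10.5°C → T = -14.1°C
Environment:
  1100 → 4700 m (environment, 2.8°C/km): ΔT = -2.8 × 3.6 = -10.08°C → T = 1.02°C
T_parcel − T_env = -14.1 − 1.02 = -15.12°C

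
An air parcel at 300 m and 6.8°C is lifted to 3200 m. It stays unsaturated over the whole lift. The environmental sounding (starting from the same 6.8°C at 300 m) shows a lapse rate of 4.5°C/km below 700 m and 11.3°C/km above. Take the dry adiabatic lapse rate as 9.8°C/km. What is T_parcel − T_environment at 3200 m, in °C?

+1.63°C (parcel warmer than environment)

Parcel:
  From 300 m to 3200 m (dry): cools by 9.8 × 2.9 = 28.42°C, giving -21.62°C.
Environment:
  From 300 m to 700 m (environment, lower layer): cools by 4.5 × 0.4 = 1.8°C, giving 5°C.
  From 700 m to 3200 m (environment, upper layer): cools by 11.3 × 2.5 = 28.25°C, giving -23.25°C.
T_parcel − T_env = -21.62 − (-23.25) = +1.63°C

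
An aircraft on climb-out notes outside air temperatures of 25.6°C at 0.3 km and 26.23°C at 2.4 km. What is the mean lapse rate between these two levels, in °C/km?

Γ = −ΔT/Δz = (25.6 − 26.23) / (2400 − 300) m
  = -0.63°C / 2.1 km = -0.3°C/km

-0.3°C/km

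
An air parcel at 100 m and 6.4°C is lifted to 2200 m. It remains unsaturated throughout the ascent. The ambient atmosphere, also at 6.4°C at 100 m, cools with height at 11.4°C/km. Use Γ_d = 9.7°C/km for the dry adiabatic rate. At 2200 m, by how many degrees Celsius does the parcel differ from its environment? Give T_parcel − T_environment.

+3.57°C (parcel warmer than environment)

Parcel:
  From 100 m to 2200 m (dry): cools by 9.7 × 2.1 = 20.37°C, giving -13.97°C.
Environment:
  From 100 m to 2200 m (environment): cools by 11.4 × 2.1 = 23.94°C, giving -17.54°C.
T_parcel − T_env = -13.97 − (-17.54) = +3.57°C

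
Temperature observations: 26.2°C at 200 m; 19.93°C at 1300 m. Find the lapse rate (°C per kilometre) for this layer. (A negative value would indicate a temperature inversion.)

5.7°C/km

Γ = −ΔT/Δz = (26.2 − 19.93) / (1300 − 200) m
  = 6.27°C / 1.1 km = 5.7°C/km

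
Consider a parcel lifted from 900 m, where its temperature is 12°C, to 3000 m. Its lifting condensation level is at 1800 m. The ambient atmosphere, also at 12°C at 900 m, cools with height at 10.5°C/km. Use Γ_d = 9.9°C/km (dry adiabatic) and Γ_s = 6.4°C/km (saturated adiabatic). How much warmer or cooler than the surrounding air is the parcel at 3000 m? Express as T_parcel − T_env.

Parcel:
  900–1800 m, dry: Δz = 0.9 km ⇒ ΔT = -8.91°C; T = 3.09°C
  1800–3000 m, saturated: Δz = 1.2 km ⇒ ΔT = -7.68°C; T = -4.59°C
Environment:
  900–3000 m, environment: Δz = 2.1 km ⇒ ΔT = -22.05°C; T = -10.05°C
T_parcel − T_env = -4.59 − (-10.05) = +5.46°C

+5.46°C (parcel warmer than environment)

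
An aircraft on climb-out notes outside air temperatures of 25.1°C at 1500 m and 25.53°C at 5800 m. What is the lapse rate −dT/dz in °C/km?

-0.1°C/km

Γ = −ΔT/Δz = (25.1 − 25.53) / (5800 − 1500) m
  = -0.43°C / 4.3 km = -0.1°C/km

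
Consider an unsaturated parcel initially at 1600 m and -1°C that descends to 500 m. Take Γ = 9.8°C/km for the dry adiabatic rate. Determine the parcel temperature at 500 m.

9.78°C

1600–500 m, dry adiabatic: Δz = 1.1 km ⇒ ΔT = +10.78°C; T = 9.78°C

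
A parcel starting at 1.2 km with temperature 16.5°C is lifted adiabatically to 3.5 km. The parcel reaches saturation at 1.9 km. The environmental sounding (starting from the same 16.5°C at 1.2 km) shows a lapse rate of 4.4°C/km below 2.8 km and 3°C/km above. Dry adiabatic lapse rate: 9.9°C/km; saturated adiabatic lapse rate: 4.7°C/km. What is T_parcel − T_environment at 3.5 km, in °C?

Parcel:
  1200 → 1900 m (dry, 9.9°C/km): ΔT = -9.9 × 0.7 = -6.93°C → T = 9.57°C
  1900 → 3500 m (saturated, 4.7°C/km): ΔT = -4.7 × 1.6 = -7.52°C → T = 2.05°C
Environment:
  1200 → 2800 m (environment, lower layer, 4.4°C/km): ΔT = -4.4 × 1.6 = -7.04°C → T = 9.46°C
  2800 → 3500 m (environment, upper layer, 3°C/km): ΔT = -3 × 0.7 = -2.1°C → T = 7.36°C
T_parcel − T_env = 2.05 − 7.36 = -5.31°C

-5.31°C (parcel cooler than environment)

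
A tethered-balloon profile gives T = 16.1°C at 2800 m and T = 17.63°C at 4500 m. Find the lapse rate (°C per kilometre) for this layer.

Γ = −ΔT/Δz = (16.1 − 17.63) / (4500 − 2800) m
  = -1.53°C / 1.7 km = -0.9°C/km

-0.9°C/km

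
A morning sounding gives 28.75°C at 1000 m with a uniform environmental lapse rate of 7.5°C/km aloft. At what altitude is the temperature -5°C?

Height above start = (28.75 − (-5)) / 7.5 = 4.5 km
Altitude = 1000 m + 4500 m = 5500 m

5500 m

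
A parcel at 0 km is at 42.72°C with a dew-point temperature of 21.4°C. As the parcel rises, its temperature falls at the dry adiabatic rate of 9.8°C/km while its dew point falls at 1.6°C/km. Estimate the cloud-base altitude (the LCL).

T and T_d converge at 9.8 − 1.6 = 8.2°C per km
Height above start = (42.72 − 21.4) / 8.2 = 2.6 km
LCL altitude = 0 m + 2600 m = 2600 m

2.6 km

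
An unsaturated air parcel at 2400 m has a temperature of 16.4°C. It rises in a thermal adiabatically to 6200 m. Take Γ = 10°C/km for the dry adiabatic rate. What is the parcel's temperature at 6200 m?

2400 → 6200 m (dry adiabatic, 10°C/km): ΔT = -10 × 3.8 = -38°C → T = -21.6°C

-21.6°C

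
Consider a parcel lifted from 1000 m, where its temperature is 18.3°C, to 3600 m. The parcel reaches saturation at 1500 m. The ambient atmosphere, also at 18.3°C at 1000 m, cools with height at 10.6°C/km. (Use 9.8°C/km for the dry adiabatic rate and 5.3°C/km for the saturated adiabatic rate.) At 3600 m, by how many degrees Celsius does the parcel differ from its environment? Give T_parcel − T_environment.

+11.53°C (parcel warmer than environment)

Parcel:
  From 1000 m to 1500 m (dry): cools by 9.8 × 0.5 = 4.9°C, giving 13.4°C.
  From 1500 m to 3600 m (saturated): cools by 5.3 × 2.1 = 11.13°C, giving 2.27°C.
Environment:
  From 1000 m to 3600 m (environment): cools by 10.6 × 2.6 = 27.56°C, giving -9.26°C.
T_parcel − T_env = 2.27 − (-9.26) = +11.53°C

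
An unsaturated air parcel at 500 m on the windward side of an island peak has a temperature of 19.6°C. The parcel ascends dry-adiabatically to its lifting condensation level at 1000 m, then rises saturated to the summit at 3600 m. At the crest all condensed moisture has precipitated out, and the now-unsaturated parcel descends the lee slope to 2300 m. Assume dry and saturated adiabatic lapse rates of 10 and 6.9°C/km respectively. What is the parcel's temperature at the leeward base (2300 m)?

9.66°C

From 500 m to 1000 m (dry): cools by 10 × 0.5 = 5°C, giving 14.6°C.
From 1000 m to 3600 m (saturated): cools by 6.9 × 2.6 = 17.94°C, giving -3.34°C.
From 3600 m to 2300 m (dry descent): warms by 10 × 1.3 = 13°C, giving 9.66°C.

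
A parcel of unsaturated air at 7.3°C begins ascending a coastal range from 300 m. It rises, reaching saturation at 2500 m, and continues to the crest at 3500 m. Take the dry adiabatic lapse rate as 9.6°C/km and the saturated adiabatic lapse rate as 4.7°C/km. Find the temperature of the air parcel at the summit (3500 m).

-18.52°C

From 300 m to 2500 m (dry): cools by 9.6 × 2.2 = 21.12°C, giving -13.82°C.
From 2500 m to 3500 m (saturated): cools by 4.7 × 1 = 4.7°C, giving -18.52°C.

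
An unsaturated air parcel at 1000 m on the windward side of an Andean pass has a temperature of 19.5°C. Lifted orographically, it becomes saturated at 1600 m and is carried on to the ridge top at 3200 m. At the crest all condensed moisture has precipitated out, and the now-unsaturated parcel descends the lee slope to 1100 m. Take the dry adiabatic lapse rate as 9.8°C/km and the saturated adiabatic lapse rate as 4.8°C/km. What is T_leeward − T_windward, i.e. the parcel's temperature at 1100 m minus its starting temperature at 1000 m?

From 1000 m to 1600 m (dry): cools by 9.8 × 0.6 = 5.88°C, giving 13.62°C.
From 1600 m to 3200 m (saturated): cools by 4.8 × 1.6 = 7.68°C, giving 5.94°C.
From 3200 m to 1100 m (dry descent): warms by 9.8 × 2.1 = 20.58°C, giving 26.52°C.
Net change vs windward start: 26.52 − 19.5 = +7.02°C

+7.02°C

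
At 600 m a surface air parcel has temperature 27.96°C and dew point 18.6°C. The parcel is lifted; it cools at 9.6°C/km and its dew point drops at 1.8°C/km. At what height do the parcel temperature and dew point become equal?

1800 m

T and T_d converge at 9.6 − 1.8 = 7.8°C per km
Height above start = (27.96 − 18.6) / 7.8 = 1.2 km
LCL altitude = 600 m + 1200 m = 1800 m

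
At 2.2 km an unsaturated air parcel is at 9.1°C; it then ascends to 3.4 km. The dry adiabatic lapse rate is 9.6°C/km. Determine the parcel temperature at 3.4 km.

From 2200 m to 3400 m (dry adiabatic): cools by 9.6 × 1.2 = 11.52°C, giving -2.42°C.

-2.42°C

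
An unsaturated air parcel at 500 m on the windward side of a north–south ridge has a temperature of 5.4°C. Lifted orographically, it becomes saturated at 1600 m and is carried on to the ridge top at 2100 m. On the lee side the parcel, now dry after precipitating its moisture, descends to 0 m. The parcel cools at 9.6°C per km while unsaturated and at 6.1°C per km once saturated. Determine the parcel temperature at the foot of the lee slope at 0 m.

500 → 1600 m (dry, 9.6°C/km): ΔT = -9.6 × 1.1 = -10.56°C → T = -5.16°C
1600 → 2100 m (saturated, 6.1°C/km): ΔT = -6.1 × 0.5 = -3.05°C → T = -8.21°C
2100 → 0 m (dry descent, 9.6°C/km): ΔT = +9.6 × 2.1 = +20.16°C → T = 11.95°C

11.95°C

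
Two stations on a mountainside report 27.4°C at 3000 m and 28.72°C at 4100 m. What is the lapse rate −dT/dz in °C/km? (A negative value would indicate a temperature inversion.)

-1.2°C/km

Γ = −ΔT/Δz = (27.4 − 28.72) / (4100 − 3000) m
  = -1.32°C / 1.1 km = -1.2°C/km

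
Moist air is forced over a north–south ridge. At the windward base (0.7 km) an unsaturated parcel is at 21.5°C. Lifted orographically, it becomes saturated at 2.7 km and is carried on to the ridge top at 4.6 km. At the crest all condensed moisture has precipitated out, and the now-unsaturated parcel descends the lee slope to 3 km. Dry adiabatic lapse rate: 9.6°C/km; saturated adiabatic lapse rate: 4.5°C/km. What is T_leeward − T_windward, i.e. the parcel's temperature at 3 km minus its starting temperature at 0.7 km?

-12.39°C

700 → 2700 m (dry, 9.6°C/km): ΔT = -9.6 × 2 = -19.2°C → T = 2.3°C
2700 → 4600 m (saturated, 4.5°C/km): ΔT = -4.5 × 1.9 = -8.55°C → T = -6.25°C
4600 → 3000 m (dry descent, 9.6°C/km): ΔT = +9.6 × 1.6 = +15.36°C → T = 9.11°C
Net change vs windward start: 9.11 − 21.5 = -12.39°C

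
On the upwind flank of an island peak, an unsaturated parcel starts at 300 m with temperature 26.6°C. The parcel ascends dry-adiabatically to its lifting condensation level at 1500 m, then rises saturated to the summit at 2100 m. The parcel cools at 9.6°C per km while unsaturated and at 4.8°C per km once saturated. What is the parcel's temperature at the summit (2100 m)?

300–1500 m, dry: Δz = 1.2 km ⇒ ΔT = -11.52°C; T = 15.08°C
1500–2100 m, saturated: Δz = 0.6 km ⇒ ΔT = -2.88°C; T = 12.2°C

12.2°C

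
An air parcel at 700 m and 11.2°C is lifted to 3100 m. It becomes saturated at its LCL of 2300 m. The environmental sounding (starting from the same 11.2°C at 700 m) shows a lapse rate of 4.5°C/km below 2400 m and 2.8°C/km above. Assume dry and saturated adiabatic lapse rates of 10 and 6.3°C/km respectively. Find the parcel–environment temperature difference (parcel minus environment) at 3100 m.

-11.43°C (parcel cooler than environment)

Parcel:
  700 → 2300 m (dry, 10°C/km): ΔT = -10 × 1.6 = -16°C → T = -4.8°C
  2300 → 3100 m (saturated, 6.3°C/km): ΔT = -6.3 × 0.8 = -5.04°C → T = -9.84°C
Environment:
  700 → 2400 m (environment, lower layer, 4.5°C/km): ΔT = -4.5 × 1.7 = -7.65°C → T = 3.55°C
  2400 → 3100 m (environment, upper layer, 2.8°C/km): ΔT = -2.8 × 0.7 = -1.96°C → T = 1.59°C
T_parcel − T_env = -9.84 − 1.59 = -11.43°C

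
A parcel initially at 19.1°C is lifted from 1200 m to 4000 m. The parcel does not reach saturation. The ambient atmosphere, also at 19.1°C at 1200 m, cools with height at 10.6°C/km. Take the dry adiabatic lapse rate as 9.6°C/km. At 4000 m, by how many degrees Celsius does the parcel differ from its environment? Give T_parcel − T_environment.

+2.8°C (parcel warmer than environment)

Parcel:
  From 1200 m to 4000 m (dry): cools by 9.6 × 2.8 = 26.88°C, giving -7.78°C.
Environment:
  From 1200 m to 4000 m (environment): cools by 10.6 × 2.8 = 29.68°C, giving -10.58°C.
T_parcel − T_env = -7.78 − (-10.58) = +2.8°C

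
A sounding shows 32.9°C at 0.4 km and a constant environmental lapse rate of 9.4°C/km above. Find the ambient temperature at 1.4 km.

23.5°C

Environmental to 1400 m: -9.4 × 1 km = -9.4°C, so T = 23.5°C.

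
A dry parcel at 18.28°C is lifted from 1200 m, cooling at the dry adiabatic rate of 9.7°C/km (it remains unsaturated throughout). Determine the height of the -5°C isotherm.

Height above start = (18.28 − (-5)) / 9.7 = 2.4 km
Altitude = 1200 m + 2400 m = 3600 m

3600 m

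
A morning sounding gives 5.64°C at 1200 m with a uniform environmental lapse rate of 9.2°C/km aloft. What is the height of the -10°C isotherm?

Height above start = (5.64 − (-10)) / 9.2 = 1.7 km
Altitude = 1200 m + 1700 m = 2900 m

2900 m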